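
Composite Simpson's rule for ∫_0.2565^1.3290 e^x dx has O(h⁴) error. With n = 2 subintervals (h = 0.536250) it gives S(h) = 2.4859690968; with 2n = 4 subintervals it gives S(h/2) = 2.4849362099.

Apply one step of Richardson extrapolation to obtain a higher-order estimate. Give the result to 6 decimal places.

2.484867

Order 4 gives 2^r = 16 and 2^r − 1 = 15.
Numerator 16×A(h/2) − A(h) = 16×2.4849362099 − 2.4859690968 = 37.2730102616
Extrapolated: 37.2730102616 / 15 = 2.4848673508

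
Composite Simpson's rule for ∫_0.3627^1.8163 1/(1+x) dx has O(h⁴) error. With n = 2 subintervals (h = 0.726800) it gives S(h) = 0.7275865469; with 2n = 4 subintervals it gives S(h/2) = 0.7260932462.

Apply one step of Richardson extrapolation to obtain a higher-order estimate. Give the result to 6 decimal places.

0.725994

r = 4: numerator weight 16, denominator 15.
Numerator 16×A(h/2) − A(h) = 16×0.7260932462 − 0.7275865469 = 10.8899053923
Divide by 2^4 − 1 = 15.
Result: 0.7259936928
Gap between inputs: 1.493e-03; correction applied: −0.0000995534.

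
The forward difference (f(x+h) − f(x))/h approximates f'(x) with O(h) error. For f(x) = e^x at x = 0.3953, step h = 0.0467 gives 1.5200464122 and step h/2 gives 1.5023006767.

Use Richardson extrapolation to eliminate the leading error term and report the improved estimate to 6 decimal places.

The method has order 1: 2^1 = 2.
A(h/2) − A(h) = 1.5023006767 − 1.5200464122 = -0.0177457355
Correction (A(h/2) − A(h))/(2 − 1) = (-0.0177457355)/1 = -0.0177457355
R = 1.5023006767 − 0.0177457355 = 1.4845549412
Gap between inputs: 1.775e-02; correction applied: −0.0177457355.

1.484555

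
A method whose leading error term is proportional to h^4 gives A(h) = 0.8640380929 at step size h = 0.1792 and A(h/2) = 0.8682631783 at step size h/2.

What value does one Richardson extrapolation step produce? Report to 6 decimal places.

The method has order 4: 2^4 = 16.
Numerator 16×A(h/2) − A(h) = 16×0.8682631783 − 0.8640380929 = 13.0281727599
Denominator 16 − 1 = 15.
13.0281727599 ÷ 15 = 0.8685448507
Correction |R − A(h/2)| = 2.817e-04; gap |A(h/2) − A(h)| = 4.225e-03.

0.868545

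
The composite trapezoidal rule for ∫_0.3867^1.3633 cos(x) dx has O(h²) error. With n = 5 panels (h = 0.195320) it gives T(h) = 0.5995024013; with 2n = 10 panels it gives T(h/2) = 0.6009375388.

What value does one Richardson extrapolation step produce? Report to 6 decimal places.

Order 2 gives 2^r = 4 and 2^r − 1 = 3.
4 × 0.6009375388 = 2.4037501552; 2.4037501552 − 0.5995024013 = 1.8042477539
Divide by 2^2 − 1 = 3.
Result: 0.6014159180

0.601416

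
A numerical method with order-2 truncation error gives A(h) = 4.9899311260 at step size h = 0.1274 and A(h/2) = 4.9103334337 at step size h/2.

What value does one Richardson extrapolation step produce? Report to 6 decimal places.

4.883801

Error is O(h^2); halving h shrinks it by 2^2 = 4.
Top: 4(4.9103334337) − (4.9899311260) = 14.6514026088
(4*4.9103334337 − 4.9899311260)/(4 − 1) = 4.8838008696
Gap between inputs: 7.960e-02; correction applied: −0.0265325641.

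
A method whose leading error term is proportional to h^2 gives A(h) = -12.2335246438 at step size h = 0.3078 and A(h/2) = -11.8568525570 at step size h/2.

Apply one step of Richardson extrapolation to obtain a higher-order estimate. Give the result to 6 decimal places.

-11.731295

The method has order 2: 2^2 = 4.
Weighted: (-47.4274102280) − (-12.2335246438) = -35.1938855842
Extrapolated: (-35.1938855842) / 3 = -11.7312951947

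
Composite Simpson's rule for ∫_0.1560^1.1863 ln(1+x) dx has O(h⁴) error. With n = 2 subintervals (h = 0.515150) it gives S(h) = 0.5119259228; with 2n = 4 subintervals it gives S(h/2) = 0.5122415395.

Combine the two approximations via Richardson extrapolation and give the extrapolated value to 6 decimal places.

0.512263

With r = 4 the leading error scales as h^4, so the weight is 2^4 = 16.
Top: 16(0.5122415395) − (0.5119259228) = 7.6839387092
Divide by 2^4 − 1 = 15.
7.6839387092 ÷ 15 = 0.5122625806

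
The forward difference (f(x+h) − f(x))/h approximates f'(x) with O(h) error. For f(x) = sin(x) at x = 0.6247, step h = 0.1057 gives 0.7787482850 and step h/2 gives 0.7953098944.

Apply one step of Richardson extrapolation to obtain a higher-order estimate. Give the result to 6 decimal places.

Error is O(h^1); halving h shrinks it by 2^1 = 2.
2 × 0.7953098944 = 1.5906197888; subtract 0.7787482850 → 0.8118715038
(2 × 0.7953098944 − 0.7787482850)/(2 − 1) = 0.8118715038

0.811872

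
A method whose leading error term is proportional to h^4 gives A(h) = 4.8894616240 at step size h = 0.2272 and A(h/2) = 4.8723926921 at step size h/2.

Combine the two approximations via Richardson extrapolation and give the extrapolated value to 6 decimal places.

Error is O(h^4); halving h shrinks it by 2^4 = 16.
16×4.8723926921 = 77.9582830736; subtract 4.8894616240 → 73.0688214496
Denominator 16 − 1 = 15.
R = 73.0688214496/15 = 4.8712547633
Shift from A(h/2): −0.0011379288.

4.871255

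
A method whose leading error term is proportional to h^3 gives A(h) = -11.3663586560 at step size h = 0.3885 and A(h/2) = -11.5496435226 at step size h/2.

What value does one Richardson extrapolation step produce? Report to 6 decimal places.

r = 3: numerator weight 8, denominator 7.
A(h/2) − A(h) = -11.5496435226 − (-11.3663586560) = -0.1832848666
Divide by 2^3 − 1 = 7: (-0.1832848666)/7 = -0.0261835524
R = A(h/2) + (A(h/2) − A(h))/7 = -11.5496435226 − 0.0261835524 = -11.5758270750
Correction |R − A(h/2)| = 2.618e-02; gap |A(h/2) − A(h)| = 1.833e-01.

-11.575827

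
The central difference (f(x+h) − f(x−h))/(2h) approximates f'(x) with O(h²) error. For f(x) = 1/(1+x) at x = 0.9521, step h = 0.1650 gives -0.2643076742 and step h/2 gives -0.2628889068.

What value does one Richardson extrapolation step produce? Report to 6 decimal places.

-0.262416

r = 2, so 2^r = 4.
Top: 4(-0.2628889068) − (-0.2643076742) = -0.7872479530
Divide by 2^2 − 1 = 3.
Extrapolated: (-0.7872479530) / 3 = -0.2624159843
Gap between inputs: 1.419e-03; correction applied: +0.0004729225.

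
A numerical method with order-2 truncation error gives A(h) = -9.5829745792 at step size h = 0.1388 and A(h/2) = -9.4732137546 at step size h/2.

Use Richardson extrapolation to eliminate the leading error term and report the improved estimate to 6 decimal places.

Leading term ∝ h^2; use weight 4 = 2^2.
4×(-9.4732137546) = -37.8928550184; (-37.8928550184) − (-9.5829745792) = -28.3098804392
R = (-28.3098804392)/3 = -9.4366268131
Gap between inputs: 1.098e-01; correction applied: +0.0365869415.

-9.436627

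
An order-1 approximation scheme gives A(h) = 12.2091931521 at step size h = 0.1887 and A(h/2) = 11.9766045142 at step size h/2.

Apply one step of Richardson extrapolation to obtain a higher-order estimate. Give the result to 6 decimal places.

11.744016

r = 1: numerator weight 2, denominator 1.
2^1*A(h/2) = 23.9532090284; minus A(h) gives 11.7440158763.
Denominator 2 − 1 = 1.
Result: 11.7440158763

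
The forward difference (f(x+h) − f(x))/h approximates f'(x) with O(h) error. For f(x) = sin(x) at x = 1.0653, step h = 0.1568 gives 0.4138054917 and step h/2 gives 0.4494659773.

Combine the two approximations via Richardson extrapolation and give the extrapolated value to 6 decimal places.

Order 1 gives 2^r = 2 and 2^r − 1 = 1.
A(h/2) − A(h) = 0.4494659773 − 0.4138054917 = 0.0356604856
Correction (A(h/2) − A(h))/(2 − 1) = 0.0356604856/1 = 0.0356604856
R = A(h/2) + (A(h/2) − A(h))/1 = 0.4494659773 + 0.0356604856 = 0.4851264629

0.485126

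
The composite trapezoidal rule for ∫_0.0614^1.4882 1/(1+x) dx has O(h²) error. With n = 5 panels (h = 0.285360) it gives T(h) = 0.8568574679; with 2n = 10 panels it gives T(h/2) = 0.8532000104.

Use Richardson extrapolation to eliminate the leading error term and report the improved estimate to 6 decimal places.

0.851981

With r = 2 the leading error scales as h^2, so the weight is 2^2 = 4.
Top: 4(0.8532000104) − (0.8568574679) = 2.5559425737
(4 × 0.8532000104 − 0.8568574679)/(4 − 1) = 0.8519808579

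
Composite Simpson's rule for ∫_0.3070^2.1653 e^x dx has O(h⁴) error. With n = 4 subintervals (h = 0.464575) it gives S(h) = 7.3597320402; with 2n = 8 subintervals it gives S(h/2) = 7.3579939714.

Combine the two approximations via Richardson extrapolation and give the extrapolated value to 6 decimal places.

7.357878

r = 4, so 2^r = 16.
Numerator 16*A(h/2) − A(h) = 16*7.3579939714 − 7.3597320402 = 110.3681715022
Divide by 2^4 − 1 = 15.
110.3681715022 ÷ 15 = 7.3578781001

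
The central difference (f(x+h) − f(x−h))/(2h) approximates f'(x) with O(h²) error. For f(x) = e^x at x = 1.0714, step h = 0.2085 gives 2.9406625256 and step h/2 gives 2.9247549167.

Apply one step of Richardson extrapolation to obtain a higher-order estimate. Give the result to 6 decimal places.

2.919452

Leading term ∝ h^2; use weight 4 = 2^2.
Weighted: 11.6990196668 − 2.9406625256 = 8.7583571412
R = 8.7583571412/3 = 2.9194523804
Shift from A(h/2): −0.0053025363.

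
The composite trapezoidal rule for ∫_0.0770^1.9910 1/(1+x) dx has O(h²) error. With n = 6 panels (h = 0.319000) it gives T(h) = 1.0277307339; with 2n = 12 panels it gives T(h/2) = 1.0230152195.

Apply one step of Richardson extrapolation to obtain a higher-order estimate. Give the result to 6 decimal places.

r = 2, so 2^r = 4.
A(h/2) − A(h) = 1.0230152195 − 1.0277307339 = -0.0047155144
Correction (A(h/2) − A(h))/(4 − 1) = (-0.0047155144)/3 = -0.0015718381
R = 1.0230152195 − 0.0015718381 = 1.0214433814

1.021443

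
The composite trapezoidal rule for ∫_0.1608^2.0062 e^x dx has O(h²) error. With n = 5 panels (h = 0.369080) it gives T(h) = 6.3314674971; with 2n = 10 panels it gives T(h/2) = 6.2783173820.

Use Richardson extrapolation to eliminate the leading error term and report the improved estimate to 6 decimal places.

With r = 2 the leading error scales as h^2, so the weight is 2^2 = 4.
A(h/2) − A(h) = 6.2783173820 − 6.3314674971 = -0.0531501151
Correction (A(h/2) − A(h))/(4 − 1) = (-0.0531501151)/3 = -0.0177167050
R = A(h/2) + (A(h/2) − A(h))/3 = 6.2783173820 − 0.0177167050 = 6.2606006770
Gap between inputs: 5.315e-02; correction applied: −0.0177167050.

6.260601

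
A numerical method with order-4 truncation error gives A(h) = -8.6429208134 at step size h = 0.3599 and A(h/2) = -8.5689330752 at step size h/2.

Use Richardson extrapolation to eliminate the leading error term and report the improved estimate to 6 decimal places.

The method has order 4: 2^4 = 16.
16*(-8.5689330752) = -137.1029292032; subtract (-8.6429208134) → -128.4600083898
Divide by 2^4 − 1 = 15.
Extrapolated: (-128.4600083898) / 15 = -8.5640005593
Correction |R − A(h/2)| = 4.933e-03; gap |A(h/2) − A(h)| = 7.399e-02.

-8.564001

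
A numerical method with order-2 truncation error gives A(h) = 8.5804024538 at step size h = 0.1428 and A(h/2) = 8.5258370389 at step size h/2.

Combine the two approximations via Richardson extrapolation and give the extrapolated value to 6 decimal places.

8.507649

r = 2, so 2^r = 4.
4*8.5258370389 − 8.5804024538 = 25.5229457018
Denominator 4 − 1 = 3.
R = 25.5229457018/3 = 8.5076485673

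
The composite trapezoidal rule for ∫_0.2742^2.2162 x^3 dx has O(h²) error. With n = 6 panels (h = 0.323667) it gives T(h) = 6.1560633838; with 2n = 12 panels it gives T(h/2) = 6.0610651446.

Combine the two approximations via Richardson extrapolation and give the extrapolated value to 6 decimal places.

r = 2, so 2^r = 4.
2^2 × A(h/2) = 24.2442605784; minus A(h) gives 18.0881971946.
R = 18.0881971946/3 = 6.0293990649

6.029399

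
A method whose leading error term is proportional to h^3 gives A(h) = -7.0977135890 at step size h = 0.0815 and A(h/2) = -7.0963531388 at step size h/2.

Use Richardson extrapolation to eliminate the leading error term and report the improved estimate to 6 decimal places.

Error is O(h^3); halving h shrinks it by 2^3 = 8.
8*(-7.0963531388) − (-7.0977135890) = -49.6731115214
Divide by 2^3 − 1 = 7.
Result: -7.0961587888
Gap between inputs: 1.360e-03; correction applied: +0.0001943500.

-7.096159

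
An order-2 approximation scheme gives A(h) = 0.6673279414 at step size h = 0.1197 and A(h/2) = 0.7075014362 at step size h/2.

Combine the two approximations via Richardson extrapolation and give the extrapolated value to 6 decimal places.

The method has order 2: 2^2 = 4.
Weighted: 2.8300057448 − 0.6673279414 = 2.1626778034
Denominator 4 − 1 = 3.
(4×0.7075014362 − 0.6673279414)/(4 − 1) = 0.7208926011
Correction |R − A(h/2)| = 1.339e-02; gap |A(h/2) − A(h)| = 4.017e-02.

0.720893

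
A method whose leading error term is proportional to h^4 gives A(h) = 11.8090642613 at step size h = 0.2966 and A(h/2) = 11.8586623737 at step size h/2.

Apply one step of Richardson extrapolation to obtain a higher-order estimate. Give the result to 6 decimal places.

11.861969

With r = 4 the leading error scales as h^4, so the weight is 2^4 = 16.
Difference of the inputs: 11.8586623737 − 11.8090642613 = 0.0495981124
Divide by 2^4 − 1 = 15: 0.0495981124/15 = 0.0033065408
R = 11.8586623737 + 0.0033065408 = 11.8619689145
Gap between inputs: 4.960e-02; correction applied: +0.0033065408.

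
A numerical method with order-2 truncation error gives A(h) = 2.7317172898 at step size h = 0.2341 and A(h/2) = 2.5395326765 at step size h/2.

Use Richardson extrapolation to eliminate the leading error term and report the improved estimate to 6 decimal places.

2.475471

r = 2, so 2^r = 4.
Top: 4(2.5395326765) − (2.7317172898) = 7.4264134162
Denominator 4 − 1 = 3.
Extrapolated: 7.4264134162 / 3 = 2.4754711387
Gap between inputs: 1.922e-01; correction applied: −0.0640615378.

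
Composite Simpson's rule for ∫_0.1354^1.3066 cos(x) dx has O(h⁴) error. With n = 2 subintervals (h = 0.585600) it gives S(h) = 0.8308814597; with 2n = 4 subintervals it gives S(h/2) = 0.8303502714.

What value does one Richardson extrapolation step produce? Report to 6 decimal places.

r = 4: numerator weight 16, denominator 15.
Weighted: 13.2856043424 − 0.8308814597 = 12.4547228827
Divide by 2^4 − 1 = 15.
(16 × 0.8303502714 − 0.8308814597)/(16 − 1) = 0.8303148588
Gap between inputs: 5.312e-04; correction applied: −0.0000354126.

0.830315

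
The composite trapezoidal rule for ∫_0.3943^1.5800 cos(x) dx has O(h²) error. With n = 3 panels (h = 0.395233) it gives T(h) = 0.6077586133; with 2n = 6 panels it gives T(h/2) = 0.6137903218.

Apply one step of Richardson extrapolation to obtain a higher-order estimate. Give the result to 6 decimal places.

r = 2, so 2^r = 4.
2^2 × A(h/2) = 2.4551612872; minus A(h) gives 1.8474026739.
R = 1.8474026739/3 = 0.6158008913

0.615801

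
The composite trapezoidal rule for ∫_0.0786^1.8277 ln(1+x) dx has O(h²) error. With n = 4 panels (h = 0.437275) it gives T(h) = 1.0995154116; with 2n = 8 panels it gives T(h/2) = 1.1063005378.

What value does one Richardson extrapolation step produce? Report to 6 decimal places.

The method has order 2: 2^2 = 4.
Weighted: 4.4252021512 − 1.0995154116 = 3.3256867396
Divide by 2^2 − 1 = 3.
(4·1.1063005378 − 1.0995154116)/(4 − 1) = 1.1085622465
Gap between inputs: 6.785e-03; correction applied: +0.0022617087.

1.108562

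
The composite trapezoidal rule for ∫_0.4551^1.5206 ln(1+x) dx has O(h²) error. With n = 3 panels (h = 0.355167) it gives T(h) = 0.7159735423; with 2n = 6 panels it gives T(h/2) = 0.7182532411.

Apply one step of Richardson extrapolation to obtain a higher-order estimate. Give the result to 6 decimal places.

0.719013

Error is O(h^2); halving h shrinks it by 2^2 = 4.
Top: 4(0.7182532411) − (0.7159735423) = 2.1570394221
R = 2.1570394221/3 = 0.7190131407
Correction |R − A(h/2)| = 7.599e-04; gap |A(h/2) − A(h)| = 2.280e-03.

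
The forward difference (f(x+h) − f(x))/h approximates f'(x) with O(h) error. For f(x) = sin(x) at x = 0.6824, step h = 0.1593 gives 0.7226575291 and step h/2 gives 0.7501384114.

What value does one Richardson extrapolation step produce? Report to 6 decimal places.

0.777619

Order 1 gives 2^r = 2 and 2^r − 1 = 1.
Difference of the inputs: 0.7501384114 − 0.7226575291 = 0.0274808823
Divide by 2^1 − 1 = 1: 0.0274808823/1 = 0.0274808823
R = 0.7501384114 + 0.0274808823 = 0.7776192937
Correction |R − A(h/2)| = 2.748e-02; gap |A(h/2) − A(h)| = 2.748e-02.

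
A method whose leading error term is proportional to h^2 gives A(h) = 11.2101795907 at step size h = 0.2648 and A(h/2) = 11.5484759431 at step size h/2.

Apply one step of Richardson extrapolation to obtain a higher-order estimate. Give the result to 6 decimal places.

Order 2 gives 2^r = 4 and 2^r − 1 = 3.
4*11.5484759431 = 46.1939037724; subtract 11.2101795907 → 34.9837241817
Divide by 2^2 − 1 = 3.
(4*11.5484759431 − 11.2101795907)/(4 − 1) = 11.6612413939

11.661241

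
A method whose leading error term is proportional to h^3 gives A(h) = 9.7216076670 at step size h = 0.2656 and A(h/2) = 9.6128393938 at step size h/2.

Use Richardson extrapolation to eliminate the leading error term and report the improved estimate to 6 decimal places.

9.597301

Order 3 gives 2^r = 8 and 2^r − 1 = 7.
Weighted: 76.9027151504 − 9.7216076670 = 67.1811074834
Denominator 8 − 1 = 7.
Result: 9.5973010691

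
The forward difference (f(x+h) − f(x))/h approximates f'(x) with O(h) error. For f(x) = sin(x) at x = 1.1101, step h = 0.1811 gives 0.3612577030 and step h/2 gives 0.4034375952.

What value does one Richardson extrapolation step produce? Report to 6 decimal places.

With r = 1 the leading error scales as h^1, so the weight is 2^1 = 2.
Top: 2(0.4034375952) − (0.3612577030) = 0.4456174874
Divide by 2^1 − 1 = 1.
Result: 0.4456174874

0.445617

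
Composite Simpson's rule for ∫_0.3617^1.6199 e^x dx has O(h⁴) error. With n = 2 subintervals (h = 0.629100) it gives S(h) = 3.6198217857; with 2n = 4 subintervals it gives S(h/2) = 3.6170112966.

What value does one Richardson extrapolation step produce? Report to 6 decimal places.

Leading term ∝ h^4; use weight 16 = 2^4.
16*3.6170112966 = 57.8721807456; 57.8721807456 − 3.6198217857 = 54.2523589599
Extrapolated: 54.2523589599 / 15 = 3.6168239307

3.616824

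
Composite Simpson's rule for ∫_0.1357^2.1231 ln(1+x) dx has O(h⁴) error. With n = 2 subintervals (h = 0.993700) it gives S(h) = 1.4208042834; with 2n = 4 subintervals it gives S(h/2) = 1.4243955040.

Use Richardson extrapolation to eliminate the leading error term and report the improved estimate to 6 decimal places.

1.424635

r = 4, so 2^r = 16.
16×1.4243955040 − 1.4208042834 = 21.3695237806
21.3695237806 ÷ 15 = 1.4246349187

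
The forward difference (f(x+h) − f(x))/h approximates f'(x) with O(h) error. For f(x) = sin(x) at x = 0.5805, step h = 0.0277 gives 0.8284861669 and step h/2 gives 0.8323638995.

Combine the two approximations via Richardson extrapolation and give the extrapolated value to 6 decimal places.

Leading term ∝ h^1; use weight 2 = 2^1.
Difference of the inputs: 0.8323638995 − 0.8284861669 = 0.0038777326
Correction (A(h/2) − A(h))/(2 − 1) = 0.0038777326/1 = 0.0038777326
R = A(h/2) + (A(h/2) − A(h))/1 = 0.8323638995 + 0.0038777326 = 0.8362416321
Correction |R − A(h/2)| = 3.878e-03; gap |A(h/2) − A(h)| = 3.878e-03.

0.836242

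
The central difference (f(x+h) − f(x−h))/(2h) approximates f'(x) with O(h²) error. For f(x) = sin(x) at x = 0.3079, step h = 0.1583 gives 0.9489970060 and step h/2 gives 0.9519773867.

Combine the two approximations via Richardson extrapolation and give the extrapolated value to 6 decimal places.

0.952971

Leading term ∝ h^2; use weight 4 = 2^2.
Numerator 4 × A(h/2) − A(h) = 4 × 0.9519773867 − 0.9489970060 = 2.8589125408
Extrapolated: 2.8589125408 / 3 = 0.9529708469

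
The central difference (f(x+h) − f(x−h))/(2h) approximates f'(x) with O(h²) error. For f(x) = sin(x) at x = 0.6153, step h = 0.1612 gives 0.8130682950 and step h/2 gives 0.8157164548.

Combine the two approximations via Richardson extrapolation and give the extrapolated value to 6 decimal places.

0.816599

Method order is 2; weight 2^2 = 4.
A(h/2) − A(h) = 0.8157164548 − 0.8130682950 = 0.0026481598
Correction (A(h/2) − A(h))/(4 − 1) = 0.0026481598/3 = 0.0008827199
R = 0.8157164548 + 0.0008827199 = 0.8165991747
Correction |R − A(h/2)| = 8.827e-04; gap |A(h/2) − A(h)| = 2.648e-03.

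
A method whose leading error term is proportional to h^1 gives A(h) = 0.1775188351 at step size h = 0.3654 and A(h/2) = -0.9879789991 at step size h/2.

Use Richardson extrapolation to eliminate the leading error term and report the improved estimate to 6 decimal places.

-2.153477

Error is O(h^1); halving h shrinks it by 2^1 = 2.
Top: 2(-0.9879789991) − (0.1775188351) = -2.1534768333
Divide by 2^1 − 1 = 1.
(2*(-0.9879789991) − 0.1775188351)/(2 − 1) = -2.1534768333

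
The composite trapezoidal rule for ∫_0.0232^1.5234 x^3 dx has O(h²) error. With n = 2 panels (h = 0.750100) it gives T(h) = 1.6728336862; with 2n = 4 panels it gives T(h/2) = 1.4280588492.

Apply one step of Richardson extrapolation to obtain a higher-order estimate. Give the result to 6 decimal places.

1.346467

r = 2: numerator weight 4, denominator 3.
Top: 4(1.4280588492) − (1.6728336862) = 4.0394017106
4.0394017106 ÷ 3 = 1.3464672369
Gap between inputs: 2.448e-01; correction applied: −0.0815916123.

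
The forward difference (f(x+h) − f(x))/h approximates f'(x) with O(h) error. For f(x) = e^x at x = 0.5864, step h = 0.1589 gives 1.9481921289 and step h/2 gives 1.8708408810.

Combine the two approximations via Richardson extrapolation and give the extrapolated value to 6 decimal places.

With r = 1 the leading error scales as h^1, so the weight is 2^1 = 2.
A(h/2) − A(h) = 1.8708408810 − 1.9481921289 = -0.0773512479
Divide by 2^1 − 1 = 1: (-0.0773512479)/1 = -0.0773512479
R = 1.8708408810 − 0.0773512479 = 1.7934896331

1.793490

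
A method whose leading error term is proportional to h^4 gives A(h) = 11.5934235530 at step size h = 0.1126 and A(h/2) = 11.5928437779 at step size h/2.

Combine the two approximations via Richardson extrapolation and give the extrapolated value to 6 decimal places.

r = 4: numerator weight 16, denominator 15.
A(h/2) − A(h) = 11.5928437779 − 11.5934235530 = -0.0005797751
Divide by 2^4 − 1 = 15: (-0.0005797751)/15 = -0.0000386517
R = A(h/2) + (A(h/2) − A(h))/15 = 11.5928437779 − 0.0000386517 = 11.5928051262

11.592805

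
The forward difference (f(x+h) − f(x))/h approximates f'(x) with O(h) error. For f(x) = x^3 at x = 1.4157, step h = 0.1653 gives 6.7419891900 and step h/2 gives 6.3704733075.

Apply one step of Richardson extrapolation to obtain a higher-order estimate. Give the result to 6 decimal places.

Error is O(h^1); halving h shrinks it by 2^1 = 2.
2·6.3704733075 = 12.7409466150; 12.7409466150 − 6.7419891900 = 5.9989574250
Extrapolated: 5.9989574250 / 1 = 5.9989574250

5.998957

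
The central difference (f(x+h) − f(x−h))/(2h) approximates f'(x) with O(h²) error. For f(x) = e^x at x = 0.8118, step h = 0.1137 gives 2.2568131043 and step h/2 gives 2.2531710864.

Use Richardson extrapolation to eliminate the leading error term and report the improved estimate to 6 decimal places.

Method order is 2; weight 2^2 = 4.
2^2·A(h/2) = 9.0126843456; minus A(h) gives 6.7558712413.
(4·2.2531710864 − 2.2568131043)/(4 − 1) = 2.2519570804

2.251957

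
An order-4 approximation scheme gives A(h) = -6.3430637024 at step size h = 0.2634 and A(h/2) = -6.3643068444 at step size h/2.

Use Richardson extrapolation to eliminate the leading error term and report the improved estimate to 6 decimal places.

-6.365723

Method order is 4; weight 2^4 = 16.
16*(-6.3643068444) − (-6.3430637024) = -95.4858458080
(-95.4858458080) ÷ 15 = -6.3657230539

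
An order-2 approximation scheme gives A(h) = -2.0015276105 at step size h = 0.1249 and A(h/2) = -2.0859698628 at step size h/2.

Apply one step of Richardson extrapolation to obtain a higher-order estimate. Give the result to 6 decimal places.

Error is O(h^2); halving h shrinks it by 2^2 = 4.
A(h/2) − A(h) = -2.0859698628 − (-2.0015276105) = -0.0844422523
Divide by 2^2 − 1 = 3: (-0.0844422523)/3 = -0.0281474174
R = -2.0859698628 − 0.0281474174 = -2.1141172802
Correction |R − A(h/2)| = 2.815e-02; gap |A(h/2) − A(h)| = 8.444e-02.

-2.114117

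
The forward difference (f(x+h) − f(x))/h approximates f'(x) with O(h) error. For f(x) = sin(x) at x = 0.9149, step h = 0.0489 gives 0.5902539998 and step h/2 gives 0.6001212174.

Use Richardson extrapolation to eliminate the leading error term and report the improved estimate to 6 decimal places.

With r = 1 the leading error scales as h^1, so the weight is 2^1 = 2.
2 × 0.6001212174 = 1.2002424348; subtract 0.5902539998 → 0.6099884350
R = 0.6099884350/1 = 0.6099884350

0.609988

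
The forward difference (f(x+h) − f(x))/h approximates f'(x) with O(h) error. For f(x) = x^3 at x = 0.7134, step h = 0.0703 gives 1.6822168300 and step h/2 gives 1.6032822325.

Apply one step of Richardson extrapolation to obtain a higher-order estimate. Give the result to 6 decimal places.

1.524348

Order 1 gives 2^r = 2 and 2^r − 1 = 1.
Numerator 2*A(h/2) − A(h) = 2*1.6032822325 − 1.6822168300 = 1.5243476350
Divide by 2^1 − 1 = 1.
So the Richardson estimate is 1.5243476350.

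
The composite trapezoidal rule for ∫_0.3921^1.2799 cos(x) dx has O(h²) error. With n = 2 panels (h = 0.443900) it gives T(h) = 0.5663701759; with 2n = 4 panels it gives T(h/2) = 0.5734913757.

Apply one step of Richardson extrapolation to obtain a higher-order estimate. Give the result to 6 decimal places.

With r = 2 the leading error scales as h^2, so the weight is 2^2 = 4.
Top: 4(0.5734913757) − (0.5663701759) = 1.7275953269
(4*0.5734913757 − 0.5663701759)/(4 − 1) = 0.5758651090

0.575865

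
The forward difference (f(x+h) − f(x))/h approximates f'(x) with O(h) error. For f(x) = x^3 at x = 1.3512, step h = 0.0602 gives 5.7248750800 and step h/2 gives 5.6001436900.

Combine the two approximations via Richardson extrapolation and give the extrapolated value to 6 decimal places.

5.475412

Order 1 gives 2^r = 2 and 2^r − 1 = 1.
Weighted: 11.2002873800 − 5.7248750800 = 5.4754123000
5.4754123000 ÷ 1 = 5.4754123000
Correction |R − A(h/2)| = 1.247e-01; gap |A(h/2) − A(h)| = 1.247e-01.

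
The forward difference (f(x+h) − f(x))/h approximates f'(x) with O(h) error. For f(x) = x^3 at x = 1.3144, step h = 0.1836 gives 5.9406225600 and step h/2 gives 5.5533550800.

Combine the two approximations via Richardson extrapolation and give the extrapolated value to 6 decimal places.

5.166088

Leading term ∝ h^1; use weight 2 = 2^1.
Top: 2(5.5533550800) − (5.9406225600) = 5.1660876000
Denominator 2 − 1 = 1.
R = 5.1660876000/1 = 5.1660876000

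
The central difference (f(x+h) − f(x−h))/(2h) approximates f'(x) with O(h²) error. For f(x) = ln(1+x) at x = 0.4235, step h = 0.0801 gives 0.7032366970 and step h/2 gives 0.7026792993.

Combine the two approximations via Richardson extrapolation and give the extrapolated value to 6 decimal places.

r = 2, so 2^r = 4.
4·0.7026792993 − 0.7032366970 = 2.1074805002
(4·0.7026792993 − 0.7032366970)/(4 − 1) = 0.7024935001
Shift from A(h/2): −0.0001857992.

0.702494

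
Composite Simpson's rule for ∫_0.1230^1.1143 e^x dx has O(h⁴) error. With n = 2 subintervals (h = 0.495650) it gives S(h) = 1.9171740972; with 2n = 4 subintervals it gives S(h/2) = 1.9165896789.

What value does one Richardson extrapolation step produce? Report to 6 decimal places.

1.916551

Error is O(h^4); halving h shrinks it by 2^4 = 16.
16 × 1.9165896789 = 30.6654348624; 30.6654348624 − 1.9171740972 = 28.7482607652
Denominator 16 − 1 = 15.
(16 × 1.9165896789 − 1.9171740972)/(16 − 1) = 1.9165507177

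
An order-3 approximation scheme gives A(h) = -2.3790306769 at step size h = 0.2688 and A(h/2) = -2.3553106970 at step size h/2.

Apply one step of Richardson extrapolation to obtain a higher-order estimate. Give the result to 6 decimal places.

Method order is 3; weight 2^3 = 8.
8×(-2.3553106970) − (-2.3790306769) = -16.4634548991
R = (-16.4634548991)/7 = -2.3519221284

-2.351922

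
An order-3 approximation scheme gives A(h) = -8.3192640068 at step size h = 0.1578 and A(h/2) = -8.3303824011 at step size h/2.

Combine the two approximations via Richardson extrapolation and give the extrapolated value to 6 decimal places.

r = 3, so 2^r = 8.
Weighted: (-66.6430592088) − (-8.3192640068) = -58.3237952020
Denominator 8 − 1 = 7.
(8×(-8.3303824011) − (-8.3192640068))/(8 − 1) = -8.3319707431

-8.331971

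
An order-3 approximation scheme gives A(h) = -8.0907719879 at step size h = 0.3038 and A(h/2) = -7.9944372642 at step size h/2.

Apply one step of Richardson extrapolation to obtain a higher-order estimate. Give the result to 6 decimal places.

-7.980675

Order 3 gives 2^r = 8 and 2^r − 1 = 7.
8 × (-7.9944372642) = -63.9554981136; subtract (-8.0907719879) → -55.8647261257
Denominator 8 − 1 = 7.
So the Richardson estimate is -7.9806751608.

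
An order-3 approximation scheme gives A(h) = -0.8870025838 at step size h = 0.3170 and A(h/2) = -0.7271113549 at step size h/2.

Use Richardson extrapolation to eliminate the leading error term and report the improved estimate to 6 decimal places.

-0.704270

The method has order 3: 2^3 = 8.
8×(-0.7271113549) = -5.8168908392; (-5.8168908392) − (-0.8870025838) = -4.9298882554
R = (-4.9298882554)/7 = -0.7042697508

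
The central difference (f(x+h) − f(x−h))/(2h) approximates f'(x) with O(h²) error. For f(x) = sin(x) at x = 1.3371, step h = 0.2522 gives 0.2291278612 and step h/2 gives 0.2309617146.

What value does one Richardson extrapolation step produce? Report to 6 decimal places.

0.231573

Method order is 2; weight 2^2 = 4.
Difference of the inputs: 0.2309617146 − 0.2291278612 = 0.0018338534
Divide by 2^2 − 1 = 3: 0.0018338534/3 = 0.0006112845
R = 0.2309617146 + 0.0006112845 = 0.2315729991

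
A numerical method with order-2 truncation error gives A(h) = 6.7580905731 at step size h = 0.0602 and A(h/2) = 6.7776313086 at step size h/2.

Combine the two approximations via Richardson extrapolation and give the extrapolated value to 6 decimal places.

Method order is 2; weight 2^2 = 4.
4·6.7776313086 = 27.1105252344; subtract 6.7580905731 → 20.3524346613
Extrapolated: 20.3524346613 / 3 = 6.7841448871
Correction |R − A(h/2)| = 6.514e-03; gap |A(h/2) − A(h)| = 1.954e-02.

6.784145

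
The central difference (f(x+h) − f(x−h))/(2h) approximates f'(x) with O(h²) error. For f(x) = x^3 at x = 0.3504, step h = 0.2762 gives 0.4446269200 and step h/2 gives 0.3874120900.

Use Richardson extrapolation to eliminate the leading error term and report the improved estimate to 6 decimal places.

Order 2 gives 2^r = 4 and 2^r − 1 = 3.
Numerator 4 × A(h/2) − A(h) = 4 × 0.3874120900 − 0.4446269200 = 1.1050214400
Divide by 2^2 − 1 = 3.
R = 1.1050214400/3 = 0.3683404800
Correction |R − A(h/2)| = 1.907e-02; gap |A(h/2) − A(h)| = 5.721e-02.

0.368340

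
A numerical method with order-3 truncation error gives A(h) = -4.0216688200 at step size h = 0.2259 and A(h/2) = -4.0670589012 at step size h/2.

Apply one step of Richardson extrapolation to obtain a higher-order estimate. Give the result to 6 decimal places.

Leading term ∝ h^3; use weight 8 = 2^3.
8*(-4.0670589012) = -32.5364712096; (-32.5364712096) − (-4.0216688200) = -28.5148023896
Divide by 2^3 − 1 = 7.
Extrapolated: (-28.5148023896) / 7 = -4.0735431985

-4.073543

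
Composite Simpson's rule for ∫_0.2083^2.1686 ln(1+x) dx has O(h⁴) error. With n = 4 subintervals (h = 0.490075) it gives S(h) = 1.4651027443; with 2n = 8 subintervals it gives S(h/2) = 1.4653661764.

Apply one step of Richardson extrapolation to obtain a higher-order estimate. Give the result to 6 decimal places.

1.465384

The method has order 4: 2^4 = 16.
16*1.4653661764 = 23.4458588224; 23.4458588224 − 1.4651027443 = 21.9807560781
Extrapolated: 21.9807560781 / 15 = 1.4653837385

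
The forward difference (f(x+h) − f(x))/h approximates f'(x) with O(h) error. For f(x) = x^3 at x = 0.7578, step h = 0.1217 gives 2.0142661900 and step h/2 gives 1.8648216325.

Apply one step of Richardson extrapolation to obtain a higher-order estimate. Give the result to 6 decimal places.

Method order is 1; weight 2^1 = 2.
2*1.8648216325 − 2.0142661900 = 1.7153770750
Extrapolated: 1.7153770750 / 1 = 1.7153770750
Shift from A(h/2): −0.1494445575.

1.715377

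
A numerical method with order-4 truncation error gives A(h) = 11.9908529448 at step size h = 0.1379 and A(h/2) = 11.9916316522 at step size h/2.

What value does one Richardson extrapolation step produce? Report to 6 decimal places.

r = 4, so 2^r = 16.
Top: 16(11.9916316522) − (11.9908529448) = 179.8752534904
179.8752534904 ÷ 15 = 11.9916835660
Shift from A(h/2): +0.0000519138.

11.991684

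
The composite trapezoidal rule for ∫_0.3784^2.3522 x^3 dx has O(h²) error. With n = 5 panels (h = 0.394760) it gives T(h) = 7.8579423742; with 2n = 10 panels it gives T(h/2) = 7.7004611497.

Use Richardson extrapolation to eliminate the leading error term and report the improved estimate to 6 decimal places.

7.647967

Error is O(h^2); halving h shrinks it by 2^2 = 4.
Weighted: 30.8018445988 − 7.8579423742 = 22.9439022246
(4 × 7.7004611497 − 7.8579423742)/(4 − 1) = 7.6479674082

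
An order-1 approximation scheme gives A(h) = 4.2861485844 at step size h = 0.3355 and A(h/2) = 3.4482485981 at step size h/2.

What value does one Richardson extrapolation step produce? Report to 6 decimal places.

r = 1, so 2^r = 2.
Numerator 2*A(h/2) − A(h) = 2*3.4482485981 − 4.2861485844 = 2.6103486118
Denominator 2 − 1 = 1.
(2*3.4482485981 − 4.2861485844)/(2 − 1) = 2.6103486118
Gap between inputs: 8.379e-01; correction applied: −0.8378999863.

2.610349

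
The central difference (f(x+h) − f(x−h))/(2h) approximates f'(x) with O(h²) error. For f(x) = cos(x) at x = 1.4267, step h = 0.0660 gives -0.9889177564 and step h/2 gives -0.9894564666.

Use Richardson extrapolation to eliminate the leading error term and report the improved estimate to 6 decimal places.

Error is O(h^2); halving h shrinks it by 2^2 = 4.
Numerator 4*A(h/2) − A(h) = 4*(-0.9894564666) − (-0.9889177564) = -2.9689081100
Divide by 2^2 − 1 = 3.
So the Richardson estimate is -0.9896360367.

-0.989636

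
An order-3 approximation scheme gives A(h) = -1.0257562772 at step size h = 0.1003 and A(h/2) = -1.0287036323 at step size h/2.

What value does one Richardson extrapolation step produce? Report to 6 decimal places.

-1.029125

Error is O(h^3); halving h shrinks it by 2^3 = 8.
2^3*A(h/2) = -8.2296290584; minus A(h) gives -7.2038727812.
Extrapolated: (-7.2038727812) / 7 = -1.0291246830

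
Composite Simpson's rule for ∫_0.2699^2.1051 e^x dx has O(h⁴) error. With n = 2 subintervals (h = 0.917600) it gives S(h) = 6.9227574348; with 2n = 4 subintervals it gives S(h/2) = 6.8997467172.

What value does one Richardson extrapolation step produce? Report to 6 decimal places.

Error is O(h^4); halving h shrinks it by 2^4 = 16.
Weighted: 110.3959474752 − 6.9227574348 = 103.4731900404
Divide by 2^4 − 1 = 15.
103.4731900404 ÷ 15 = 6.8982126694
Gap between inputs: 2.301e-02; correction applied: −0.0015340478.

6.898213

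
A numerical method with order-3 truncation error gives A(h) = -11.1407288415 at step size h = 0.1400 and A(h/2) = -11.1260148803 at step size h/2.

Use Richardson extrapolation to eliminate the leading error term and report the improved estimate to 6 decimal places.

-11.123913

Order 3 gives 2^r = 8 and 2^r − 1 = 7.
A(h/2) − A(h) = -11.1260148803 − (-11.1407288415) = 0.0147139612
Divide by 2^3 − 1 = 7: 0.0147139612/7 = 0.0021019945
R = A(h/2) + (A(h/2) − A(h))/7 = -11.1260148803 + 0.0021019945 = -11.1239128858
Gap between inputs: 1.471e-02; correction applied: +0.0021019945.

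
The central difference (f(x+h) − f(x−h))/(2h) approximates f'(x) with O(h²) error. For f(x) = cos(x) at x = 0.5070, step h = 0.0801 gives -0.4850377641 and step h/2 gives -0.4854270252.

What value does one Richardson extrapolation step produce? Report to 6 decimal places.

-0.485557

Error is O(h^2); halving h shrinks it by 2^2 = 4.
4 × (-0.4854270252) = -1.9417081008; (-1.9417081008) − (-0.4850377641) = -1.4566703367
R = (-1.4566703367)/3 = -0.4855567789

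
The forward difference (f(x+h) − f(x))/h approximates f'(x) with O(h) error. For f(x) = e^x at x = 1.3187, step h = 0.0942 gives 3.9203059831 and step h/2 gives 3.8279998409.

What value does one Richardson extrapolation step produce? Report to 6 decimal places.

3.735694

Order 1 gives 2^r = 2 and 2^r − 1 = 1.
Weighted: 7.6559996818 − 3.9203059831 = 3.7356936987
Divide by 2^1 − 1 = 1.
3.7356936987 ÷ 1 = 3.7356936987
Gap between inputs: 9.231e-02; correction applied: −0.0923061422.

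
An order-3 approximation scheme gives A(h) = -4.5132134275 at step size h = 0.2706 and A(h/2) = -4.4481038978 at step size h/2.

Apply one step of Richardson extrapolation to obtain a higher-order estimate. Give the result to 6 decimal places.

Method order is 3; weight 2^3 = 8.
Weighted: (-35.5848311824) − (-4.5132134275) = -31.0716177549
Extrapolated: (-31.0716177549) / 7 = -4.4388025364
Shift from A(h/2): +0.0093013614.

-4.438803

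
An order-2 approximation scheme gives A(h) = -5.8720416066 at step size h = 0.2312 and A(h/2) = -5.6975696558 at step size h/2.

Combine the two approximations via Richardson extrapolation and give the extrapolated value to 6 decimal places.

Order 2 gives 2^r = 4 and 2^r − 1 = 3.
4×(-5.6975696558) = -22.7902786232; (-22.7902786232) − (-5.8720416066) = -16.9182370166
(-16.9182370166) ÷ 3 = -5.6394123389
Correction |R − A(h/2)| = 5.816e-02; gap |A(h/2) − A(h)| = 1.745e-01.

-5.639412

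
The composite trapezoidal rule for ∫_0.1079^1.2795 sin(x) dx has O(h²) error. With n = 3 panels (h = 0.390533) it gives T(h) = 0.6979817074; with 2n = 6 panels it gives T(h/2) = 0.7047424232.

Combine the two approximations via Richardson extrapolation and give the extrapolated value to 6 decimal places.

0.706996

The method has order 2: 2^2 = 4.
4 × 0.7047424232 − 0.6979817074 = 2.1209879854
Denominator 4 − 1 = 3.
2.1209879854 ÷ 3 = 0.7069959951
Gap between inputs: 6.761e-03; correction applied: +0.0022535719.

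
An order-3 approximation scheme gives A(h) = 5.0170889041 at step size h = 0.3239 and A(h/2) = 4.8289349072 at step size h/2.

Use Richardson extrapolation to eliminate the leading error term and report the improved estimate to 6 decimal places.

4.802056

Error is O(h^3); halving h shrinks it by 2^3 = 8.
8*4.8289349072 = 38.6314792576; 38.6314792576 − 5.0170889041 = 33.6143903535
33.6143903535 ÷ 7 = 4.8020557648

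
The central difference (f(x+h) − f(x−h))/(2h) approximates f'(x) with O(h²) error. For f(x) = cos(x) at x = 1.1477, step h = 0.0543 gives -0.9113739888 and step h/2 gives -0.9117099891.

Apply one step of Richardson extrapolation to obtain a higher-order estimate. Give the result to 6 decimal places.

With r = 2 the leading error scales as h^2, so the weight is 2^2 = 4.
Numerator 4×A(h/2) − A(h) = 4×(-0.9117099891) − (-0.9113739888) = -2.7354659676
R = (-2.7354659676)/3 = -0.9118219892

-0.911822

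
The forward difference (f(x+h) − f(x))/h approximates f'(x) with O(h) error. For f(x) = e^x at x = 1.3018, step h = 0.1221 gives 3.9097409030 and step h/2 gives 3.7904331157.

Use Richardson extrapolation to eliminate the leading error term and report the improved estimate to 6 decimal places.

Leading term ∝ h^1; use weight 2 = 2^1.
Weighted: 7.5808662314 − 3.9097409030 = 3.6711253284
Divide by 2^1 − 1 = 1.
Extrapolated: 3.6711253284 / 1 = 3.6711253284
Gap between inputs: 1.193e-01; correction applied: −0.1193077873.

3.671125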